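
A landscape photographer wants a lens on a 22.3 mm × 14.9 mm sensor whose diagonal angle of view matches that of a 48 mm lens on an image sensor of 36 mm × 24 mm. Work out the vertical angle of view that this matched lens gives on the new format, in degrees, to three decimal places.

28.114°

Sensor diagonal = √(36² + 24²) = √1872.0000 ≈ 43.2666 mm.
Sensor diagonal = √(22.3² + 14.9²) = √719.3000 ≈ 26.8198 mm.
Equal diagonal AOV ⇒ f₂ = f₁ · 26.8198/43.2666 = 48 × 0.61987 ≈ 29.7539 mm.
Vertical AOV on the new format = 2·arctan(14.9 / (2 × 29.7539)) = 2·arctan(0.25039) ≈ 28.1143°.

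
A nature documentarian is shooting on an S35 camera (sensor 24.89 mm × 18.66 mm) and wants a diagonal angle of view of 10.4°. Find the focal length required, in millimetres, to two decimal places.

Sensor diagonal = √(24.89² + 18.66²) = √967.7077 ≈ 31.1080 mm.
From α = 2·arctan(d/2f) we get f = d / (2·tan(α/2)).
With d = 31.1080 mm and α/2 = 5.2°, tan(α/2) ≈ 0.09101, so f ≈ 31.1080 / 0.18201 ≈ 170.9097 mm.

170.91 mm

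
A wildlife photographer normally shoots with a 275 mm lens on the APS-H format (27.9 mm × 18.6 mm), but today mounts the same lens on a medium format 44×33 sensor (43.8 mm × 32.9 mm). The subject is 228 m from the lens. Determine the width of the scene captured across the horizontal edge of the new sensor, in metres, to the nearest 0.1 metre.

36.3 m

The focal length stays 275 mm; the relevant sensor dimension is now w = 43.8 mm. Object distance dₒ = 228 m = 228000 mm.
Thin-lens field width W = w·(dₒ − f)/f = 43.8 × (228000 − 275)/275 ≈ 36270.382 mm = 36.2704 m.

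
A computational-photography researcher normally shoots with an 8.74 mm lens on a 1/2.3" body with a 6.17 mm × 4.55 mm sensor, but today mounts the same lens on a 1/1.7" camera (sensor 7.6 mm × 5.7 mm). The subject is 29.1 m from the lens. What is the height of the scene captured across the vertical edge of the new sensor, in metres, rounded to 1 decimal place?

The focal length stays 8.74 mm; the relevant sensor dimension is now h = 5.7 mm. Object distance dₒ = 29.1 m = 29100 mm.
Thin-lens field height W = h·(dₒ − f)/f = 5.7 × (29100 − 8.74)/8.74 ≈ 18972.561 mm = 18.9726 m.

19.0 m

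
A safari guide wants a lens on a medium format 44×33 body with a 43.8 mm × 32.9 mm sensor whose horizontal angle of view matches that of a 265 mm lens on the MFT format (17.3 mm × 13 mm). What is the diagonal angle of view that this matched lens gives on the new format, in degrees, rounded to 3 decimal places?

4.676°

Equal horizontal AOV ⇒ f₂ = f₁ · 43.8/17.3 = 265 × 2.53179 ≈ 670.9249 mm.
Sensor diagonal = √(43.8² + 32.9²) = √3000.8500 ≈ 54.7800 mm.
Diagonal AOV on the new format = 2·arctan(54.7800 / (2 × 670.9249)) = 2·arctan(0.04082) ≈ 4.6755°.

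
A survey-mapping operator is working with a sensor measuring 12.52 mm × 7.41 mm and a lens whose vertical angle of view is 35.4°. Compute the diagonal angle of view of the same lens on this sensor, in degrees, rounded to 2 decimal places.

64.14°

From the vertical AOV: f = 7.41 / (2·tan(17.7°)) = 7.41 / 0.63828 ≈ 11.6093 mm.
Sensor diagonal = √(12.52² + 7.41²) = √211.6585 ≈ 14.5485 mm.
Diagonal AOV = 2·arctan(14.5485 / (2 × 11.6093)) = 2·arctan(0.62659) ≈ 64.1415°.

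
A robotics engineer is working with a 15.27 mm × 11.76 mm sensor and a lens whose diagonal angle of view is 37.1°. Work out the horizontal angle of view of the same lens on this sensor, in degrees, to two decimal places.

Sensor diagonal = √(15.27² + 11.76²) = √371.4705 ≈ 19.2736 mm.
From the diagonal AOV: f = 19.2736 / (2·tan(18.55°)) = 19.2736 / 0.67113 ≈ 28.7180 mm.
Horizontal AOV = 2·arctan(15.27 / (2 × 28.7180)) = 2·arctan(0.26586) ≈ 29.7766°.

29.78°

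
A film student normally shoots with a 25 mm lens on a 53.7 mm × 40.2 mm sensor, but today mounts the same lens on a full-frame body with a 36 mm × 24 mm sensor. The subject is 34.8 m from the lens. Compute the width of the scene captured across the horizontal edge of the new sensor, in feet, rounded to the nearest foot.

164 ft

The focal length stays 25 mm; the relevant sensor dimension is now w = 36 mm. Object distance dₒ = 34.8 m = 34800 mm.
Thin-lens field width W = w·(dₒ − f)/f = 36 × (34800 − 25)/25 ≈ 50076.000 mm = 50076.000/304.8 ft = 164.291 ft.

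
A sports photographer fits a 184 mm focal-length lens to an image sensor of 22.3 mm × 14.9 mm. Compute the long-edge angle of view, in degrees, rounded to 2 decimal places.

Angle of view α = 2·arctan(w/2f) with w = 22.3 mm and f = 184 mm.
w/2f = 0.06060; arctan(0.06060) ≈ 3.4678°, so α ≈ 6.9355°.

6.94°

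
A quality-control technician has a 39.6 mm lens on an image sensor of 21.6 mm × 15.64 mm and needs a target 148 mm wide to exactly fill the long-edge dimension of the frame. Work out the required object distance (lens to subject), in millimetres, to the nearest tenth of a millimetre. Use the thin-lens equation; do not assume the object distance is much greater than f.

Magnification m = w/W = dᵢ/dₒ; combined with 1/f = 1/dₒ + 1/dᵢ this gives dₒ = f·(1 + W/w).
dₒ = 39.6 mm × (1 + 148/21.6) = 39.6 × 7.8519 ≈ 310.933 mm.

310.9 mm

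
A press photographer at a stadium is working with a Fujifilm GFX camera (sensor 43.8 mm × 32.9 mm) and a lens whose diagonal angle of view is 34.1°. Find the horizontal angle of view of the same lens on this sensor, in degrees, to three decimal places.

Sensor diagonal = √(43.8² + 32.9²) = √3000.8500 ≈ 54.7800 mm.
From the diagonal AOV: f = 54.7800 / (2·tan(17.05°)) = 54.7800 / 0.61337 ≈ 89.3099 mm.
Horizontal AOV = 2·arctan(43.8 / (2 × 89.3099)) = 2·arctan(0.24521) ≈ 27.5557°.

27.556°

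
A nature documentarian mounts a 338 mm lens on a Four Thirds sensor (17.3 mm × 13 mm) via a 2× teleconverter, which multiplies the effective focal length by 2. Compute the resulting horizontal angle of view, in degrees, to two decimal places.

1.47°

Effective focal length f = 338 × 2 = 676 mm.
α = 2·arctan(17.3 / (2 × 676)) = 2·arctan(0.01280) ≈ 1.4662°.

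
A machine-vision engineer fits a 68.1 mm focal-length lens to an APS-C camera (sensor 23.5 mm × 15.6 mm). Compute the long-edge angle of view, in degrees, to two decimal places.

Angle of view α = 2·arctan(w/2f) with w = 23.5 mm and f = 68.1 mm.
w/2f = 0.17254; arctan(0.17254) ≈ 9.7895°, so α ≈ 19.5789°.

19.58°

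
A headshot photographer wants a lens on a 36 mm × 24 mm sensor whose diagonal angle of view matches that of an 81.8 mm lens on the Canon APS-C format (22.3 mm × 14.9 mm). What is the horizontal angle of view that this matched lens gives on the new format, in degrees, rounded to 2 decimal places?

15.53°

Sensor diagonal = √(22.3² + 14.9²) = √719.3000 ≈ 26.8198 mm.
Sensor diagonal = √(36² + 24²) = √1872.0000 ≈ 43.2666 mm.
Equal diagonal AOV ⇒ f₂ = f₁ · 43.2666/26.8198 = 81.8 × 1.61324 ≈ 131.9627 mm.
Horizontal AOV on the new format = 2·arctan(36 / (2 × 131.9627)) = 2·arctan(0.13640) ≈ 15.5347°.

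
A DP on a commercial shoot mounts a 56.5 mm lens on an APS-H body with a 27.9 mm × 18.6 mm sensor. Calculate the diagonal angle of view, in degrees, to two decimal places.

Sensor diagonal = √(27.9² + 18.6²) = √1124.3700 ≈ 33.5316 mm.
Angle of view α = 2·arctan(d/2f) with d = 33.5316 mm and f = 56.5 mm.
d/2f = 0.29674; arctan(0.29674) ≈ 16.5277°, so α ≈ 33.0555°.

33.06°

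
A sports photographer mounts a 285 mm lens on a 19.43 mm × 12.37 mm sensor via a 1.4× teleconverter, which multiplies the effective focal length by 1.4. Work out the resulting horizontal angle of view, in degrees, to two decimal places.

2.79°

Effective focal length f = 285 × 1.4 = 399 mm.
α = 2·arctan(19.43 / (2 × 399)) = 2·arctan(0.02435) ≈ 2.7896°.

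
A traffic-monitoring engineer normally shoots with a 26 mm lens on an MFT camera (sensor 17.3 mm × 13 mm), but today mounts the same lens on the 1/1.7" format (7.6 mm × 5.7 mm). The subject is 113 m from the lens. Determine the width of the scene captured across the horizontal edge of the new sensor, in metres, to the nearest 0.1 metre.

33.0 m

The focal length stays 26 mm; the relevant sensor dimension is now w = 7.6 mm. Object distance dₒ = 113 m = 113000 mm.
Thin-lens field width W = w·(dₒ − f)/f = 7.6 × (113000 − 26)/26 ≈ 33023.169 mm = 33.0232 m.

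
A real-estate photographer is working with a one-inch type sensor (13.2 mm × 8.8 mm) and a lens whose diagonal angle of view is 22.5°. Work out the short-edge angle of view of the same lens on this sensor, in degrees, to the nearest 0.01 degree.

Sensor diagonal = √(13.2² + 8.8²) = √251.6800 ≈ 15.8644 mm.
From the diagonal AOV: f = 15.8644 / (2·tan(11.25°)) = 15.8644 / 0.39782 ≈ 39.8779 mm.
Short-edge AOV = 2·arctan(8.8 / (2 × 39.8779)) = 2·arctan(0.11034) ≈ 12.5927°.

12.59°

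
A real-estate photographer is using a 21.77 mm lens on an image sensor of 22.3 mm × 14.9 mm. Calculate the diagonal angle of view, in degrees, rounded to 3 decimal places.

Sensor diagonal = √(22.3² + 14.9²) = √719.3000 ≈ 26.8198 mm.
Angle of view α = 2·arctan(d/2f) with d = 26.8198 mm and f = 21.77 mm.
d/2f = 0.61598; arctan(0.61598) ≈ 31.6322°, so α ≈ 63.2645°.

63.264°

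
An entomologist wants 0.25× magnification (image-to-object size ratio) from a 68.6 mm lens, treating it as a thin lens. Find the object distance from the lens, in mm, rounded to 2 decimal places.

With m = dᵢ/dₒ and 1/f = 1/dₒ + 1/dᵢ, substituting dᵢ = m·dₒ gives 1/f = (1 + 1/m)/dₒ, hence dₒ = f·(1 + 1/m).
dₒ = 68.6 × (1 + 1/0.25) = 68.6 × 5.00000 ≈ 343.000 mm.

343.00 mm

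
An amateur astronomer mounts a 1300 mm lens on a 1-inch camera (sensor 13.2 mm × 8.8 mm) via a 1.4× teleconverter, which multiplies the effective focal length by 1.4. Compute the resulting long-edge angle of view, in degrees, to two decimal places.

Effective focal length f = 1300 × 1.4 = 1820 mm.
α = 2·arctan(13.2 / (2 × 1820)) = 2·arctan(0.00363) ≈ 0.4155°.

0.42°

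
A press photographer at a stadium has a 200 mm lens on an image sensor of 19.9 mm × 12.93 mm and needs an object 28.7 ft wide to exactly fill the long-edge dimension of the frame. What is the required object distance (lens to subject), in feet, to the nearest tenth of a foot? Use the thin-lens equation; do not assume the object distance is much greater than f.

289.1 ft

W: 28.7 ft × 304.8 mm/ft = 8747.76 mm.
Magnification m = w/W = dᵢ/dₒ; combined with 1/f = 1/dₒ + 1/dᵢ this gives dₒ = f·(1 + W/w).
dₒ = 200 mm × (1 + 8747.76/19.9) = 200 × 440.5859 ≈ 88117.183 mm = 88117.183/304.8 ft = 289.098 ft.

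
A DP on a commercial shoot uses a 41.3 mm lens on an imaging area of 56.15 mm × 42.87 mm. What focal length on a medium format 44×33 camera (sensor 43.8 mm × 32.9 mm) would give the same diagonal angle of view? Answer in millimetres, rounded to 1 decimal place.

Sensor diagonal = √(56.15² + 42.87²) = √4990.6594 ≈ 70.6446 mm.
Sensor diagonal = √(43.8² + 32.9²) = √3000.8500 ≈ 54.7800 mm.
Equal angle of view means equal diagonal/f ratio, so f₂ = f₁ · (diagonal₂/diagonal₁) = 41.3 × 54.7800/70.6446.
f₂ = 41.3 × 0.77543 ≈ 32.025 mm.

32.0 mm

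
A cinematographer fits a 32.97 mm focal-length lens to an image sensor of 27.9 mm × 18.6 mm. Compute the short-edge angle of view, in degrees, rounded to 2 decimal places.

31.50°

Angle of view α = 2·arctan(h/2f) with h = 18.6 mm and f = 32.97 mm.
h/2f = 0.28207; arctan(0.28207) ≈ 15.7524°, so α ≈ 31.5048°.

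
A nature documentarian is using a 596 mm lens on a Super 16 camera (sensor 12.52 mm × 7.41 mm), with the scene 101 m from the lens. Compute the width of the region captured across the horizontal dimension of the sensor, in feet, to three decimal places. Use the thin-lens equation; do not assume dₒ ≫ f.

dₒ: 101 m = 101000 mm.
Similar triangles through the lens centre give W/dₒ = w/dᵢ; with 1/f = 1/dₒ + 1/dᵢ this gives W = w·(dₒ − f)/f.
W = 12.52 mm × (101000 − 596) / 596 = 12.52 × 168.4631 ≈ 2109.158 mm = 2109.158/304.8 ft = 6.91981 ft.

6.920 ft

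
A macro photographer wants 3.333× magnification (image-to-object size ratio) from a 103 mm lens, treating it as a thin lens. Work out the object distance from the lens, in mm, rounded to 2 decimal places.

133.90 mm

With m = dᵢ/dₒ and 1/f = 1/dₒ + 1/dᵢ, substituting dᵢ = m·dₒ gives 1/f = (1 + 1/m)/dₒ, hence dₒ = f·(1 + 1/m).
dₒ = 103 × (1 + 1/3.333) = 103 × 1.30003 ≈ 133.903 mm.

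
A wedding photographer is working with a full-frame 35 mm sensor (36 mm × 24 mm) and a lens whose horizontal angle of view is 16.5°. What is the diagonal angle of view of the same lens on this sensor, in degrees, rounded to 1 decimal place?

From the horizontal AOV: f = 36 / (2·tan(8.25°)) = 36 / 0.28999 ≈ 124.1438 mm.
Sensor diagonal = √(36² + 24²) = √1872.0000 ≈ 43.2666 mm.
Diagonal AOV = 2·arctan(43.2666 / (2 × 124.1438)) = 2·arctan(0.17426) ≈ 19.7702°.

19.8°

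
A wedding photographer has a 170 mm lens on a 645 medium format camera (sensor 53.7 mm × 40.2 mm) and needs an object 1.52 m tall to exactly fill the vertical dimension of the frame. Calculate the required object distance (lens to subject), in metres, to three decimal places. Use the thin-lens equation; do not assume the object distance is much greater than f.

W: 1.52 m = 1520 mm.
Magnification m = h/W = dᵢ/dₒ; combined with 1/f = 1/dₒ + 1/dᵢ this gives dₒ = f·(1 + W/h).
dₒ = 170 mm × (1 + 1520/40.2) = 170 × 38.8109 ≈ 6597.861 mm = 6.59786 m.

6.598 m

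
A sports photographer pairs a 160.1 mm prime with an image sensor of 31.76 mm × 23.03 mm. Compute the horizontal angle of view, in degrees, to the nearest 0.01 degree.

Angle of view α = 2·arctan(w/2f) with w = 31.76 mm and f = 160.1 mm.
w/2f = 0.09919; arctan(0.09919) ≈ 5.6645°, so α ≈ 11.3291°.

11.33°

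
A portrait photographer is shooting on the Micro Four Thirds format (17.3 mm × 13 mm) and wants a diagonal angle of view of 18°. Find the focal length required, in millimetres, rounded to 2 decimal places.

Sensor diagonal = √(17.3² + 13²) = √468.2900 ≈ 21.6400 mm.
From α = 2·arctan(d/2f) we get f = d / (2·tan(α/2)).
With d = 21.6400 mm and α/2 = 9°, tan(α/2) ≈ 0.15838, so f ≈ 21.6400 / 0.31677 ≈ 68.3148 mm.

68.31 mm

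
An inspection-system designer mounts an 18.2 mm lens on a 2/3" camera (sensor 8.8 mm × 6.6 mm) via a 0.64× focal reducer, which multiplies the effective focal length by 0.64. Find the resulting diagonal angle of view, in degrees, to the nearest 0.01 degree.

Effective focal length f = 18.2 × 0.64 = 11.648 mm.
Sensor diagonal = √(8.8² + 6.6²) = √121.0000 ≈ 11.0000 mm.
α = 2·arctan(11.000 / (2 × 11.648)) = 2·arctan(0.47218) ≈ 50.5519°.

50.55°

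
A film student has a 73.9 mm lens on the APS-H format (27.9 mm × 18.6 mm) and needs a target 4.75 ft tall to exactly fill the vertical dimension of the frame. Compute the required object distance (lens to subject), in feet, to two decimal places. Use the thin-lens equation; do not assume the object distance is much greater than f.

W: 4.75 ft × 304.8 mm/ft = 1447.80 mm.
Magnification m = h/W = dᵢ/dₒ; combined with 1/f = 1/dₒ + 1/dᵢ this gives dₒ = f·(1 + W/h).
dₒ = 73.9 mm × (1 + 1447.8/18.6) = 73.9 × 78.8387 ≈ 5826.180 mm = 5826.180/304.8 ft = 19.1148 ft.

19.11 ft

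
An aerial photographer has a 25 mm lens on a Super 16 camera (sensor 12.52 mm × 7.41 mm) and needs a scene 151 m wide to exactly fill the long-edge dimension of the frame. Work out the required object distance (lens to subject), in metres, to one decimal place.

W: 151 m = 151000 mm.
Magnification m = w/W = dᵢ/dₒ; combined with 1/f = 1/dₒ + 1/dᵢ this gives dₒ = f·(1 + W/w).
dₒ = 25 mm × (1 + 151000/12.52) = 25 × 12061.7029 ≈ 301542.572 mm = 301.543 m.

301.5 m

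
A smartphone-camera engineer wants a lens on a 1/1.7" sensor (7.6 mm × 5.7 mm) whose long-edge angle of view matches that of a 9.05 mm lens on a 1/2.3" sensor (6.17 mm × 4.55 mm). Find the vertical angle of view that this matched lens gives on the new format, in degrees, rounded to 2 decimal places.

28.68°

Equal long-edge AOV ⇒ f₂ = f₁ · 7.6/6.17 = 9.05 × 1.23177 ≈ 11.1475 mm.
Vertical AOV on the new format = 2·arctan(5.7 / (2 × 11.1475)) = 2·arctan(0.25566) ≈ 28.6824°.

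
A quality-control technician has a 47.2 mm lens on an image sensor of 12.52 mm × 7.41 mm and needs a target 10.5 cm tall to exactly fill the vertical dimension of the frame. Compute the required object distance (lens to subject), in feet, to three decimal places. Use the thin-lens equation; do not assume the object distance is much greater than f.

W: 10.5 cm = 105 mm.
Magnification m = h/W = dᵢ/dₒ; combined with 1/f = 1/dₒ + 1/dᵢ this gives dₒ = f·(1 + W/h).
dₒ = 47.2 mm × (1 + 105/7.41) = 47.2 × 15.1700 ≈ 716.026 mm = 716.026/304.8 ft = 2.34917 ft.

2.349 ft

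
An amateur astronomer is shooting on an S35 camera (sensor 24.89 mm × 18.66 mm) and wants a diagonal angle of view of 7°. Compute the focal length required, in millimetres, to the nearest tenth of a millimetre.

254.3 mm

Sensor diagonal = √(24.89² + 18.66²) = √967.7077 ≈ 31.1080 mm.
From α = 2·arctan(d/2f) we get f = d / (2·tan(α/2)).
With d = 31.1080 mm and α/2 = 3.5°, tan(α/2) ≈ 0.06116, so f ≈ 31.1080 / 0.12233 ≈ 254.3057 mm.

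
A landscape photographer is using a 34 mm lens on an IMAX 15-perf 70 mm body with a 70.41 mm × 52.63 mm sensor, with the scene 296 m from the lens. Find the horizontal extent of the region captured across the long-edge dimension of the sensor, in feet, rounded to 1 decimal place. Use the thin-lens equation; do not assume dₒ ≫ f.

2010.9 ft

dₒ: 296 m = 296000 mm.
Similar triangles through the lens centre give W/dₒ = w/dᵢ; with 1/f = 1/dₒ + 1/dᵢ this gives W = w·(dₒ − f)/f.
W = 70.41 mm × (296000 − 34) / 34 = 70.41 × 8704.8824 ≈ 612910.766 mm = 612910.766/304.8 ft = 2010.86 ft.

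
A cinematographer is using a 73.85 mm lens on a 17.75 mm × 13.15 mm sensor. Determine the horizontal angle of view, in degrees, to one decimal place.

13.7°

Angle of view α = 2·arctan(w/2f) with w = 17.75 mm and f = 73.85 mm.
w/2f = 0.12018; arctan(0.12018) ≈ 6.8527°, so α ≈ 13.7054°.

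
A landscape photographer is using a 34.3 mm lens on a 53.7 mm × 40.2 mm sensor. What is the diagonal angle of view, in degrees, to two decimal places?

Sensor diagonal = √(53.7² + 40.2²) = √4499.7300 ≈ 67.0800 mm.
Angle of view α = 2·arctan(d/2f) with d = 67.0800 mm and f = 34.3 mm.
d/2f = 0.97784; arctan(0.97784) ≈ 44.3582°, so α ≈ 88.7163°.

88.72°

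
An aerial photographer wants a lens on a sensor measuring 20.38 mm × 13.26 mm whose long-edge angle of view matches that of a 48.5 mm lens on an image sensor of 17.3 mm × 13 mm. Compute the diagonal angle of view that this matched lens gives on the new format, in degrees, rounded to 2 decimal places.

Equal long-edge AOV ⇒ f₂ = f₁ · 20.38/17.3 = 48.5 × 1.17803 ≈ 57.1347 mm.
Sensor diagonal = √(20.38² + 13.26²) = √591.1720 ≈ 24.3140 mm.
Diagonal AOV on the new format = 2·arctan(24.3140 / (2 × 57.1347)) = 2·arctan(0.21278) ≈ 24.0243°.

24.02°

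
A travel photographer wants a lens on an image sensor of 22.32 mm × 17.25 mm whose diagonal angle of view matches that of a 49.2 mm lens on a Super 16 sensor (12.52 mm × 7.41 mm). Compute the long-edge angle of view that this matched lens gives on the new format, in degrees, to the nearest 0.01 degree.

13.34°

Sensor diagonal = √(12.52² + 7.41²) = √211.6585 ≈ 14.5485 mm.
Sensor diagonal = √(22.32² + 17.25²) = √795.7449 ≈ 28.2090 mm.
Equal diagonal AOV ⇒ f₂ = f₁ · 28.2090/14.5485 = 49.2 × 1.93896 ≈ 95.3969 mm.
Long-edge AOV on the new format = 2·arctan(22.32 / (2 × 95.3969)) = 2·arctan(0.11698) ≈ 13.3448°.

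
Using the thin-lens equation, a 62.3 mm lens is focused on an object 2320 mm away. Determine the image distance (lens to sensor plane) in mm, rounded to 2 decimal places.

64.02 mm

1/dᵢ = 1/f − 1/dₒ = 1/62.3 − 1/2320 = 0.0156203 mm⁻¹.
dᵢ = 1/0.0156203 ≈ 64.0191 mm.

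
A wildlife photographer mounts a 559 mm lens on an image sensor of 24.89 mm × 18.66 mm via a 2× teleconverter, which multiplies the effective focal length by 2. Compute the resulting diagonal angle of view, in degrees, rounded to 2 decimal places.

1.59°

Effective focal length f = 559 × 2 = 1118 mm.
Sensor diagonal = √(24.89² + 18.66²) = √967.7077 ≈ 31.1080 mm.
α = 2·arctan(31.108 / (2 × 1118)) = 2·arctan(0.01391) ≈ 1.5941°.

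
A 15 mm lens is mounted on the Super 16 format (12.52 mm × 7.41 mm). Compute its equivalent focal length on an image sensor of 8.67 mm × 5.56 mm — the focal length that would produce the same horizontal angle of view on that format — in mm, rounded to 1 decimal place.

Equal angle of view means equal width/f ratio, so f₂ = f₁ · (width₂/width₁) = 15 × 8.67/12.52.
f₂ = 15 × 0.69249 ≈ 10.387 mm.

10.4 mm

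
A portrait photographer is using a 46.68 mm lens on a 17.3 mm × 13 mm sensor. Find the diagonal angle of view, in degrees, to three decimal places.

26.100°

Sensor diagonal = √(17.3² + 13²) = √468.2900 ≈ 21.6400 mm.
Angle of view α = 2·arctan(d/2f) with d = 21.6400 mm and f = 46.68 mm.
d/2f = 0.23179; arctan(0.23179) ≈ 13.0502°, so α ≈ 26.1004°.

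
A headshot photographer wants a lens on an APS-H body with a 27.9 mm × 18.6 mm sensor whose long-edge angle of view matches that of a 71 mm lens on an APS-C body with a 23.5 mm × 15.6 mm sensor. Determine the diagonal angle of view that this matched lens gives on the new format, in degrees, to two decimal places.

22.50°

Equal long-edge AOV ⇒ f₂ = f₁ · 27.9/23.5 = 71 × 1.18723 ≈ 84.2936 mm.
Sensor diagonal = √(27.9² + 18.6²) = √1124.3700 ≈ 33.5316 mm.
Diagonal AOV on the new format = 2·arctan(33.5316 / (2 × 84.2936)) = 2·arctan(0.19890) ≈ 22.4984°.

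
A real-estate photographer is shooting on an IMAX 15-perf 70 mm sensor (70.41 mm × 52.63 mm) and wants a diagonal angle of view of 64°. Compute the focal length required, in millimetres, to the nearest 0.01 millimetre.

Sensor diagonal = √(70.41² + 52.63²) = √7727.4850 ≈ 87.9061 mm.
From α = 2·arctan(d/2f) we get f = d / (2·tan(α/2)).
With d = 87.9061 mm and α/2 = 32°, tan(α/2) ≈ 0.62487, so f ≈ 87.9061 / 1.24974 ≈ 70.3396 mm.

70.34 mm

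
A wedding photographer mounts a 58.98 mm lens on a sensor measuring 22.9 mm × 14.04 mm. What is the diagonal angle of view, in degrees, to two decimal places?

25.66°

Sensor diagonal = √(22.9² + 14.04²) = √721.5316 ≈ 26.8613 mm.
Angle of view α = 2·arctan(d/2f) with d = 26.8613 mm and f = 58.98 mm.
d/2f = 0.22772; arctan(0.22772) ≈ 12.8284°, so α ≈ 25.6568°.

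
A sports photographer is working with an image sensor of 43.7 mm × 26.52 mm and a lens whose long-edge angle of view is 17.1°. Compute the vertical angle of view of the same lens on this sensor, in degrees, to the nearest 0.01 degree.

10.43°

From the long-edge AOV: f = 43.7 / (2·tan(8.55°)) = 43.7 / 0.30069 ≈ 145.3341 mm.
Vertical AOV = 2·arctan(26.52 / (2 × 145.3341)) = 2·arctan(0.09124) ≈ 10.4262°.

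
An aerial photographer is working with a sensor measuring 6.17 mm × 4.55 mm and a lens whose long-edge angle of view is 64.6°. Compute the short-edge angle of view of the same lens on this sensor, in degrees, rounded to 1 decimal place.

From the long-edge AOV: f = 6.17 / (2·tan(32.3°)) = 6.17 / 1.26435 ≈ 4.8800 mm.
Short-edge AOV = 2·arctan(4.55 / (2 × 4.8800)) = 2·arctan(0.46619) ≈ 49.9889°.

50.0°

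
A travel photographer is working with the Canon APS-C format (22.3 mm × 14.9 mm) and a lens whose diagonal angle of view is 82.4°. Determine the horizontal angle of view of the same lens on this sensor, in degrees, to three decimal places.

72.102°

Sensor diagonal = √(22.3² + 14.9²) = √719.3000 ≈ 26.8198 mm.
From the diagonal AOV: f = 26.8198 / (2·tan(41.2°)) = 26.8198 / 1.75087 ≈ 15.3180 mm.
Horizontal AOV = 2·arctan(22.3 / (2 × 15.3180)) = 2·arctan(0.72790) ≈ 72.1019°.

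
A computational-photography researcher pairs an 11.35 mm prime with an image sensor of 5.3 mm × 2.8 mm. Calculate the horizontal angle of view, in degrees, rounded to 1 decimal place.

26.3°

Angle of view α = 2·arctan(w/2f) with w = 5.3 mm and f = 11.35 mm.
w/2f = 0.23348; arctan(0.23348) ≈ 13.1420°, so α ≈ 26.2840°.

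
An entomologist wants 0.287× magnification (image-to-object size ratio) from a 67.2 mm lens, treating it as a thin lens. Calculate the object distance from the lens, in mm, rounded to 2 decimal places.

With m = dᵢ/dₒ and 1/f = 1/dₒ + 1/dᵢ, substituting dᵢ = m·dₒ gives 1/f = (1 + 1/m)/dₒ, hence dₒ = f·(1 + 1/m).
dₒ = 67.2 × (1 + 1/0.287) = 67.2 × 4.48432 ≈ 301.346 mm.

301.35 mm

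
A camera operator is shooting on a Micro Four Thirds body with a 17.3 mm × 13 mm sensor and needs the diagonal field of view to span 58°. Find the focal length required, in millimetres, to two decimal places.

Sensor diagonal = √(17.3² + 13²) = √468.2900 ≈ 21.6400 mm.
From α = 2·arctan(d/2f) we get f = d / (2·tan(α/2)).
With d = 21.6400 mm and α/2 = 29°, tan(α/2) ≈ 0.55431, so f ≈ 21.6400 / 1.10862 ≈ 19.5198 mm.

19.52 mm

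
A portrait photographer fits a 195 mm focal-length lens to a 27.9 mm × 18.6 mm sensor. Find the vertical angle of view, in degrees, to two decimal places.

Angle of view α = 2·arctan(h/2f) with h = 18.6 mm and f = 195 mm.
h/2f = 0.04769; arctan(0.04769) ≈ 2.7305°, so α ≈ 5.4610°.

5.46°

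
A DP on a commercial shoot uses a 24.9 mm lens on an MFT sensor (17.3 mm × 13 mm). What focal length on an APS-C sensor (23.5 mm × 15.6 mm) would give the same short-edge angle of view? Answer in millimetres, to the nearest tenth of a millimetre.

Equal angle of view means equal height/f ratio, so f₂ = f₁ · (height₂/height₁) = 24.9 × 15.6/13.
f₂ = 24.9 × 1.20000 ≈ 29.880 mm.

29.9 mm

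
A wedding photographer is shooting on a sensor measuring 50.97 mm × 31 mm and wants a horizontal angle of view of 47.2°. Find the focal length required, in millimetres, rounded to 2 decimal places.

58.33 mm

From α = 2·arctan(w/2f) we get f = w / (2·tan(α/2)).
With w = 50.97 mm and α/2 = 23.6°, tan(α/2) ≈ 0.43689, so f ≈ 50.97 / 0.87378 ≈ 58.3329 mm.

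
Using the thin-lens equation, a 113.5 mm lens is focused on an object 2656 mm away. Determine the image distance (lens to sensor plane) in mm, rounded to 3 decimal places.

118.567 mm

1/dᵢ = 1/f − 1/dₒ = 1/113.5 − 1/2656 = 0.0084341 mm⁻¹.
dᵢ = 1/0.0084341 ≈ 118.5668 mm.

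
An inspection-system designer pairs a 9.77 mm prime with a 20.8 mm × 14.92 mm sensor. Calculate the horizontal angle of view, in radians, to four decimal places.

Angle of view α = 2·arctan(w/2f) with w = 20.8 mm and f = 9.77 mm.
w/2f = 1.06448; arctan(1.06448) ≈ 0.8166 rad, so α ≈ 1.6332 rad.

1.6332 rad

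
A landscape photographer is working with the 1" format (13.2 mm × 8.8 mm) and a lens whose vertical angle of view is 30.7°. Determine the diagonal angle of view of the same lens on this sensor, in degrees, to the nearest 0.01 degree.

From the vertical AOV: f = 8.8 / (2·tan(15.35°)) = 8.8 / 0.54901 ≈ 16.0287 mm.
Sensor diagonal = √(13.2² + 8.8²) = √251.6800 ≈ 15.8644 mm.
Diagonal AOV = 2·arctan(15.8644 / (2 × 16.0287)) = 2·arctan(0.49487) ≈ 52.6593°.

52.66°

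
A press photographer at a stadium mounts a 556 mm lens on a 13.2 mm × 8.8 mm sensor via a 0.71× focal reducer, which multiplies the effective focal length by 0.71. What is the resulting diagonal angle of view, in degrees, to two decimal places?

Effective focal length f = 556 × 0.71 = 394.76 mm.
Sensor diagonal = √(13.2² + 8.8²) = √251.6800 ≈ 15.8644 mm.
α = 2·arctan(15.864 / (2 × 394.76)) = 2·arctan(0.02009) ≈ 2.3023°.

2.30°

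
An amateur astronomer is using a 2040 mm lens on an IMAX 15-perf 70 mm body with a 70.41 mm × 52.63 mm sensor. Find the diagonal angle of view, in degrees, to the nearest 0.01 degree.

Sensor diagonal = √(70.41² + 52.63²) = √7727.4850 ≈ 87.9061 mm.
Angle of view α = 2·arctan(d/2f) with d = 87.9061 mm and f = 2040 mm.
d/2f = 0.02155; arctan(0.02155) ≈ 1.2343°, so α ≈ 2.4686°.

2.47°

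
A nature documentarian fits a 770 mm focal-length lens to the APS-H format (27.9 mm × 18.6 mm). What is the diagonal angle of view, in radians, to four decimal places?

Sensor diagonal = √(27.9² + 18.6²) = √1124.3700 ≈ 33.5316 mm.
Angle of view α = 2·arctan(d/2f) with d = 33.5316 mm and f = 770 mm.
d/2f = 0.02177; arctan(0.02177) ≈ 0.0218 rad, so α ≈ 0.0435 rad.

0.0435 rad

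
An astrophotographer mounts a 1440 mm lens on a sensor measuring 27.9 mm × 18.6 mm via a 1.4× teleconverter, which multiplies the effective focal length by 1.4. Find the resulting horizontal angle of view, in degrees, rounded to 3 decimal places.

0.793°

Effective focal length f = 1440 × 1.4 = 2016 mm.
α = 2·arctan(27.9 / (2 × 2016)) = 2·arctan(0.00692) ≈ 0.7929°.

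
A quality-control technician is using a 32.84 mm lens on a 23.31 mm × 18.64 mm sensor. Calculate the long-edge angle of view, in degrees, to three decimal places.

Angle of view α = 2·arctan(w/2f) with w = 23.31 mm and f = 32.84 mm.
w/2f = 0.35490; arctan(0.35490) ≈ 19.5399°, so α ≈ 39.0798°.

39.080°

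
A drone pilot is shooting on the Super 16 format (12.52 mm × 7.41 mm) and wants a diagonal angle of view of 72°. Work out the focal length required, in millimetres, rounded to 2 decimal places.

10.01 mm

Sensor diagonal = √(12.52² + 7.41²) = √211.6585 ≈ 14.5485 mm.
From α = 2·arctan(d/2f) we get f = d / (2·tan(α/2)).
With d = 14.5485 mm and α/2 = 36°, tan(α/2) ≈ 0.72654, so f ≈ 14.5485 / 1.45309 ≈ 10.0121 mm.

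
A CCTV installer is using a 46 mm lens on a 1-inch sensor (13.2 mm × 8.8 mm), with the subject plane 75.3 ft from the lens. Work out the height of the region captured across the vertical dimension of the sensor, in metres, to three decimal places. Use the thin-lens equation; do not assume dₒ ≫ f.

4.382 m

dₒ: 75.3 ft × 304.8 mm/ft = 22951.44 mm.
Similar triangles through the lens centre give W/dₒ = h/dᵢ; with 1/f = 1/dₒ + 1/dᵢ this gives W = h·(dₒ − f)/f.
W = 8.8 mm × (22951.4 − 46) / 46 = 8.8 × 497.9443 ≈ 4381.910 mm = 4.38191 m.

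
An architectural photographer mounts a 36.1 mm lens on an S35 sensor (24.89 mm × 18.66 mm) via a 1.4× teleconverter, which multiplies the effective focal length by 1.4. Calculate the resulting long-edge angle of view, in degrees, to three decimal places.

27.667°

Effective focal length f = 36.1 × 1.4 = 50.54 mm.
α = 2·arctan(24.89 / (2 × 50.54)) = 2·arctan(0.24624) ≈ 27.6667°.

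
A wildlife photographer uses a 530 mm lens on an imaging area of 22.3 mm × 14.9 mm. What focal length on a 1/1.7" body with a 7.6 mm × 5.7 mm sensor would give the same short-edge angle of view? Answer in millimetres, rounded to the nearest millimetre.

203 mm

Equal angle of view means equal height/f ratio, so f₂ = f₁ · (height₂/height₁) = 530 × 5.7/14.9.
f₂ = 530 × 0.38255 ≈ 202.752 mm.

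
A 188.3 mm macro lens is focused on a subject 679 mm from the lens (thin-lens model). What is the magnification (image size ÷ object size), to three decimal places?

0.384×

Thin lens: 1/f = 1/dₒ + 1/dᵢ → 1/dᵢ = 1/188.3 − 1/679 = 0.0038379 mm⁻¹, so dᵢ ≈ 260.5578 mm.
Magnification m = dᵢ/dₒ = 260.5578/679 ≈ 0.38374.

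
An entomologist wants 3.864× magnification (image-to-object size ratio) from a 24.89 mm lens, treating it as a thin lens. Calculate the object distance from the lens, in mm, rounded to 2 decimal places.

With m = dᵢ/dₒ and 1/f = 1/dₒ + 1/dᵢ, substituting dᵢ = m·dₒ gives 1/f = (1 + 1/m)/dₒ, hence dₒ = f·(1 + 1/m).
dₒ = 24.89 × (1 + 1/3.864) = 24.89 × 1.25880 ≈ 31.332 mm.

31.33 mm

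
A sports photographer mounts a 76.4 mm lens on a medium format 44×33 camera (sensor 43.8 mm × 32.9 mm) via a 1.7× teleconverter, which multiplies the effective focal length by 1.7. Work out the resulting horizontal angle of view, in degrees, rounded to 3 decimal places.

19.142°

Effective focal length f = 76.4 × 1.7 = 129.88 mm.
α = 2·arctan(43.8 / (2 × 129.88)) = 2·arctan(0.16862) ≈ 19.1420°.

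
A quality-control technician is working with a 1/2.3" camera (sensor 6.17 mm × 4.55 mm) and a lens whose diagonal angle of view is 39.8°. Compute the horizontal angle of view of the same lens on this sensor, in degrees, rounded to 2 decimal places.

32.49°

Sensor diagonal = √(6.17² + 4.55²) = √58.7714 ≈ 7.6663 mm.
From the diagonal AOV: f = 7.6663 / (2·tan(19.9°)) = 7.6663 / 0.72399 ≈ 10.5889 mm.
Horizontal AOV = 2·arctan(6.17 / (2 × 10.5889)) = 2·arctan(0.29134) ≈ 32.4862°.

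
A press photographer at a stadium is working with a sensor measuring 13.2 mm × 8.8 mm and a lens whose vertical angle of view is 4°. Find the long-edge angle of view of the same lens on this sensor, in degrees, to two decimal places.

From the vertical AOV: f = 8.8 / (2·tan(2°)) = 8.8 / 0.06984 ≈ 125.9995 mm.
Long-edge AOV = 2·arctan(13.2 / (2 × 125.9995)) = 2·arctan(0.05238) ≈ 5.9970°.

6.00°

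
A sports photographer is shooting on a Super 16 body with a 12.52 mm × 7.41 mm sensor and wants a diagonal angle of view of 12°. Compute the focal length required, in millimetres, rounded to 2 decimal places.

69.21 mm

Sensor diagonal = √(12.52² + 7.41²) = √211.6585 ≈ 14.5485 mm.
From α = 2·arctan(d/2f) we get f = d / (2·tan(α/2)).
With d = 14.5485 mm and α/2 = 6°, tan(α/2) ≈ 0.10510, so f ≈ 14.5485 / 0.21021 ≈ 69.2098 mm.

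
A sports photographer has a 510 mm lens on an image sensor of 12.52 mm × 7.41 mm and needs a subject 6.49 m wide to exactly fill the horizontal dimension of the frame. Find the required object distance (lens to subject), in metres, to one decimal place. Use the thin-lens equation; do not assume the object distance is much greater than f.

264.9 m

W: 6.49 m = 6490 mm.
Magnification m = w/W = dᵢ/dₒ; combined with 1/f = 1/dₒ + 1/dᵢ this gives dₒ = f·(1 + W/w).
dₒ = 510 mm × (1 + 6490/12.52) = 510 × 519.3706 ≈ 264879.010 mm = 264.879 m.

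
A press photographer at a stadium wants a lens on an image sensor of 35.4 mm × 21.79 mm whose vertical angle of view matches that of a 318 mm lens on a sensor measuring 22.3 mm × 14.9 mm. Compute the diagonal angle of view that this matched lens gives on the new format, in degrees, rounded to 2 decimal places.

5.12°

Equal vertical AOV ⇒ f₂ = f₁ · 21.79/14.9 = 318 × 1.46242 ≈ 465.0483 mm.
Sensor diagonal = √(35.4² + 21.79²) = √1727.9641 ≈ 41.5688 mm.
Diagonal AOV on the new format = 2·arctan(41.5688 / (2 × 465.0483)) = 2·arctan(0.04469) ≈ 5.1180°.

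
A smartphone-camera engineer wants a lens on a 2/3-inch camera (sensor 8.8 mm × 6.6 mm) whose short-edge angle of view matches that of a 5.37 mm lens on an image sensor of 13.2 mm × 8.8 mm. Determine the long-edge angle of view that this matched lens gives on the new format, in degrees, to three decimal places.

95.062°

Equal short-edge AOV ⇒ f₂ = f₁ · 6.6/8.8 = 5.37 × 0.75000 ≈ 4.0275 mm.
Long-edge AOV on the new format = 2·arctan(8.8 / (2 × 4.0275)) = 2·arctan(1.09249) ≈ 95.0617°.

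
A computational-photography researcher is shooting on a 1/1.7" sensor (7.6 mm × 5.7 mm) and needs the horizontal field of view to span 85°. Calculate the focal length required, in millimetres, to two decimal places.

4.15 mm

From α = 2·arctan(w/2f) we get f = w / (2·tan(α/2)).
With w = 7.6 mm and α/2 = 42.5°, tan(α/2) ≈ 0.91633, so f ≈ 7.6 / 1.83266 ≈ 4.1470 mm.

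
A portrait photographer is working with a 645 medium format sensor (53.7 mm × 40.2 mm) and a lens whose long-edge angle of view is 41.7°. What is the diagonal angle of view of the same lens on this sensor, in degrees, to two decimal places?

50.89°

From the long-edge AOV: f = 53.7 / (2·tan(20.85°)) = 53.7 / 0.76173 ≈ 70.4977 mm.
Sensor diagonal = √(53.7² + 40.2²) = √4499.7300 ≈ 67.0800 mm.
Diagonal AOV = 2·arctan(67.0800 / (2 × 70.4977)) = 2·arctan(0.47576) ≈ 50.8865°.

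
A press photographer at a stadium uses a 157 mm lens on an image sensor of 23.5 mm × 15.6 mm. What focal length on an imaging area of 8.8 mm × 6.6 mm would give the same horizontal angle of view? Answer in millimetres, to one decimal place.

Equal angle of view means equal width/f ratio, so f₂ = f₁ · (width₂/width₁) = 157 × 8.8/23.5.
f₂ = 157 × 0.37447 ≈ 58.791 mm.

58.8 mm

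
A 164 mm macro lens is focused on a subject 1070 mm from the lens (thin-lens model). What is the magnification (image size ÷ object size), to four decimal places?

Thin lens: 1/f = 1/dₒ + 1/dᵢ → 1/dᵢ = 1/164 − 1/1070 = 0.0051630 mm⁻¹, so dᵢ ≈ 193.6865 mm.
Magnification m = dᵢ/dₒ = 193.6865/1070 ≈ 0.18102.

0.1810×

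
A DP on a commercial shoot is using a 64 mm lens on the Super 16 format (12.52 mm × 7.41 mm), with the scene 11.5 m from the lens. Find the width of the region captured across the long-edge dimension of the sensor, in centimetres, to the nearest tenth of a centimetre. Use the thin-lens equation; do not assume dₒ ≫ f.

223.7 cm

dₒ: 11.5 m = 11500 mm.
Similar triangles through the lens centre give W/dₒ = w/dᵢ; with 1/f = 1/dₒ + 1/dᵢ this gives W = w·(dₒ − f)/f.
W = 12.52 mm × (11500 − 64) / 64 = 12.52 × 178.6875 ≈ 2237.168 mm = 223.717 cm.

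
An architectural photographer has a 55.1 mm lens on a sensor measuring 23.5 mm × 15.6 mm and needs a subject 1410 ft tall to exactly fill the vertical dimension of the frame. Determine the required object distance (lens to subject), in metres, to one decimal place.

W: 1410 ft × 304.8 mm/ft = 429767.99 mm.
Magnification m = h/W = dᵢ/dₒ; combined with 1/f = 1/dₒ + 1/dᵢ this gives dₒ = f·(1 + W/h).
dₒ = 55.1 mm × (1 + 429768/15.6) = 55.1 × 27550.2299 ≈ 1518017.667 mm = 1518.02 m.

1518.0 m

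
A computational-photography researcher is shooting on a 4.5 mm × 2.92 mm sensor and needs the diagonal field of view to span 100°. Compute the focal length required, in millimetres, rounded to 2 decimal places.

Sensor diagonal = √(4.5² + 2.92²) = √28.7764 ≈ 5.3644 mm.
From α = 2·arctan(d/2f) we get f = d / (2·tan(α/2)).
With d = 5.3644 mm and α/2 = 50°, tan(α/2) ≈ 1.19175, so f ≈ 5.3644 / 2.38351 ≈ 2.2506 mm.

2.25 mm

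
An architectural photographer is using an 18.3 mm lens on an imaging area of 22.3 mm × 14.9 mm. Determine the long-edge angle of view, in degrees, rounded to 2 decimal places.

Angle of view α = 2·arctan(w/2f) with w = 22.3 mm and f = 18.3 mm.
w/2f = 0.60929; arctan(0.60929) ≈ 31.3535°, so α ≈ 62.7070°.

62.71°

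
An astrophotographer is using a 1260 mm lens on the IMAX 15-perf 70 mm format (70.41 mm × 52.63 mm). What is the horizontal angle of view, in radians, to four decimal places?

Angle of view α = 2·arctan(w/2f) with w = 70.41 mm and f = 1260 mm.
w/2f = 0.02794; arctan(0.02794) ≈ 0.0279 rad, so α ≈ 0.0559 rad.

0.0559 rad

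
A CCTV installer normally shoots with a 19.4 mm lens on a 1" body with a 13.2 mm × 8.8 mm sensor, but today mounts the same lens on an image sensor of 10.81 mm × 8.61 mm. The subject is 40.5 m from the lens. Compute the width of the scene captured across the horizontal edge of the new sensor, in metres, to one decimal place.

The focal length stays 19.4 mm; the relevant sensor dimension is now w = 10.81 mm. Object distance dₒ = 40.5 m = 40500 mm.
Thin-lens field width W = w·(dₒ − f)/f = 10.81 × (40500 − 19.4)/19.4 ≈ 22556.458 mm = 22.5565 m.

22.6 m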